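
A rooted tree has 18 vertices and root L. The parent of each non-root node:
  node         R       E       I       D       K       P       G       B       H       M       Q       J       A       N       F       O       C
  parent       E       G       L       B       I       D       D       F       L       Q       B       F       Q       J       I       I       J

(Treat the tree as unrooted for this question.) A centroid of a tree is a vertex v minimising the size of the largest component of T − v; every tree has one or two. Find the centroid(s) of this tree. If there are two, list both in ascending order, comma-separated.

Delete F: the remaining components have sizes 9, 5, 3. Max 9 ≤ 9, so F is a centroid.
B is adjacent to F and is also a centroid (the largest component after removing it is likewise 9).

B, F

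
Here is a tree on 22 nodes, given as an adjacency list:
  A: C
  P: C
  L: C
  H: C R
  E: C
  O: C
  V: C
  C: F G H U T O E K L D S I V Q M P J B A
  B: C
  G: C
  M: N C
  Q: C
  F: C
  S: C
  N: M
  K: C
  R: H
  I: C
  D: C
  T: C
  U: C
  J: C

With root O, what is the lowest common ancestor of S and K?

C

Path S→root: S C O; path K→root: K C O.
First common node: C.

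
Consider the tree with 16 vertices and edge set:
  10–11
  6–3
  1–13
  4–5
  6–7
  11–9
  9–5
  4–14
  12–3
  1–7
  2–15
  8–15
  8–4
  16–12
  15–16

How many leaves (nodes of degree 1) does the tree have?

4

Degree-1 nodes: 2, 10, 13, 14 — 4 of them.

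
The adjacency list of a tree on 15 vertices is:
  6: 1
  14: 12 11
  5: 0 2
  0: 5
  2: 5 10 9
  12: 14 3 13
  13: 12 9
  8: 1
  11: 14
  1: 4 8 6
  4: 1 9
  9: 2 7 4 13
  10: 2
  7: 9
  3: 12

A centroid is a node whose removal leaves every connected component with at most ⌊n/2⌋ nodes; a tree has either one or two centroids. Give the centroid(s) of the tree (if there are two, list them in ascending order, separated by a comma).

9

If 9 is removed the pieces have sizes 5, 4, 4, 1, all ≤ ⌊15/2⌋ = 7.
No neighbour of 9 does as well, so 9 is the unique centroid.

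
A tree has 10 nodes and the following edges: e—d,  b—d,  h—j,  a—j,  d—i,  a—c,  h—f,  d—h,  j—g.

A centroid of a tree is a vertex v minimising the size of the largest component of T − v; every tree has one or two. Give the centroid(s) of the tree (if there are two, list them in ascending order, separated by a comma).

h

If h is removed the pieces have sizes 4, 4, 1, all ≤ ⌊10/2⌋ = 5.
Every other node leaves some component of size > 5, so the centroid is unique.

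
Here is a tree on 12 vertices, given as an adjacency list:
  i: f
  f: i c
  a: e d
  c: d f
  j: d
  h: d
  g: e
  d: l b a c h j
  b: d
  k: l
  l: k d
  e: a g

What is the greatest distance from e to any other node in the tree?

5

Distances from e peak at 5, attained at i.
e–a–d–c–f–i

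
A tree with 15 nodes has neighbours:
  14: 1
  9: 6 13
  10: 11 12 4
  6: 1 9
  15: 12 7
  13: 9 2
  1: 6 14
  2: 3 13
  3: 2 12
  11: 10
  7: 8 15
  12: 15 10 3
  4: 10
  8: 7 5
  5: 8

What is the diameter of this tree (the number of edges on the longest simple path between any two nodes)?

11

BFS from 14 reaches 5 last, at distance 11; BFS from 5 confirms no node is farther.
Path: 14 - 1 - 6 - 9 - 13 - 2 - 3 - 12 - 15 - 7 - 8 - 5.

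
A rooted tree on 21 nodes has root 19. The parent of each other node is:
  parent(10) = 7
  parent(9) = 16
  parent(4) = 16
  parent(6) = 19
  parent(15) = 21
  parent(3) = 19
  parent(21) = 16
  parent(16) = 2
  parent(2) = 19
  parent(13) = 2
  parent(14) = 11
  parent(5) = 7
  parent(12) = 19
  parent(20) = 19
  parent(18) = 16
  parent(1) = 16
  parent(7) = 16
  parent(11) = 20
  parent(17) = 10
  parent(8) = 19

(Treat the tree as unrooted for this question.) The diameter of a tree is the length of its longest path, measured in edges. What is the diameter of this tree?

BFS from 14 reaches 17 last, at distance 8; BFS from 17 confirms no node is farther.
Path: 14-11-20-19-2-16-7-10-17.

8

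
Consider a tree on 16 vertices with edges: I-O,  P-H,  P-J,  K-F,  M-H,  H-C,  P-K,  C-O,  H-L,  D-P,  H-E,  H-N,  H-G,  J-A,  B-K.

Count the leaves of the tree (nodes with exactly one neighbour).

10

The leaves are A, B, D, E, F, G, I, L, M, N.
That is 10 leaves.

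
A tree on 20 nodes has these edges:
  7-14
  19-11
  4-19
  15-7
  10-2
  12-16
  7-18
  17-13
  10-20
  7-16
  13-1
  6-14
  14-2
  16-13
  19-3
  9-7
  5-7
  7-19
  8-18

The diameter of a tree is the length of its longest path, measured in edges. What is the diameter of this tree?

7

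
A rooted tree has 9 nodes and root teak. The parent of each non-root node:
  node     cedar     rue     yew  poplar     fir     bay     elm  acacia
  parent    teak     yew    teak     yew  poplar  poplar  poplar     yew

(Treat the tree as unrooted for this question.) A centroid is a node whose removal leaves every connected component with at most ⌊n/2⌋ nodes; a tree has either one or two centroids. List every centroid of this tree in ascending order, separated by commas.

Removing yew splits the tree into components of sizes 4, 2, 1, 1; the largest is 4 ≤ ⌊9/2⌋ = 4.
No neighbour of yew does as well, so yew is the unique centroid.

yew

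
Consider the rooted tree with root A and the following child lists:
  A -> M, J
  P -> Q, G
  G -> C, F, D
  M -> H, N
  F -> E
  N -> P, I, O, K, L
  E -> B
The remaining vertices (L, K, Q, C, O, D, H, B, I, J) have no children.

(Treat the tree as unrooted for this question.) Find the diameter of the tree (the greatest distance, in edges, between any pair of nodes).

BFS from B reaches J last, at distance 8; BFS from J confirms no node is farther.
Path: B–E–F–G–P–N–M–A–J.

8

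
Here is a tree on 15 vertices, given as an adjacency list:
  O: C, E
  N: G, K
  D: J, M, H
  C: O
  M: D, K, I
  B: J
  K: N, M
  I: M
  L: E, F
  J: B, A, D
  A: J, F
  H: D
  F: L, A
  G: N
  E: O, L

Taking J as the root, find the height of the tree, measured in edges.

6

C sits deepest: J–A–F–L–E–O–C — 6 edges from the root.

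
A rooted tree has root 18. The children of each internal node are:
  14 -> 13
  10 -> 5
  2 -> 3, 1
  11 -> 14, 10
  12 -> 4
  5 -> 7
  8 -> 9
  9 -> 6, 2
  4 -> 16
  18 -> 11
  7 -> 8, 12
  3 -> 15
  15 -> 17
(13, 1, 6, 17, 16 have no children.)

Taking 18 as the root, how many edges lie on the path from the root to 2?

Climbing from 2 to the root: 2 → 9 → 8 → 7 → 5 → 10 → 11 → 18. That's 7 steps.

7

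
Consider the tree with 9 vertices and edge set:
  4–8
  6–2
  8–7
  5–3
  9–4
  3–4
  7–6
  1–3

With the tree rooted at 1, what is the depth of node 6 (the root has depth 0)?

5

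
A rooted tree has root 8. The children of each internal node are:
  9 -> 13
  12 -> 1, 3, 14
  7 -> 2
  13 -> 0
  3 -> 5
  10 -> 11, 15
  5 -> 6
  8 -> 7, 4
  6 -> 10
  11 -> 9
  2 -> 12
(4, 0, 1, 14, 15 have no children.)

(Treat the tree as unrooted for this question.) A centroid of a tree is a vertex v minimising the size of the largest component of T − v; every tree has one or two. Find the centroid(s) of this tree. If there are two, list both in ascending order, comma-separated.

3, 5

Delete 5: the remaining components have sizes 8, 7. Max 8 ≤ 8, so 5 is a centroid.
Its neighbour 3 also leaves a largest component of size 8, so both are centroids.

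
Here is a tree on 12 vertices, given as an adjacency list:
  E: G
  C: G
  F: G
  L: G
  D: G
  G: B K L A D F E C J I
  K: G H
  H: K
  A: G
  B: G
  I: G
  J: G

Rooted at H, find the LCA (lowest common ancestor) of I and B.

Path I→root: I G K H; path B→root: B G K H.
First common node: G.

G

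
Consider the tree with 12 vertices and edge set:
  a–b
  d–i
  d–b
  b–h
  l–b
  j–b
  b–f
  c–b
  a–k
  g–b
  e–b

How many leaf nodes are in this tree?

9

Exactly 9 nodes have a single neighbour: c, e, f, g, h, i, j, k, l.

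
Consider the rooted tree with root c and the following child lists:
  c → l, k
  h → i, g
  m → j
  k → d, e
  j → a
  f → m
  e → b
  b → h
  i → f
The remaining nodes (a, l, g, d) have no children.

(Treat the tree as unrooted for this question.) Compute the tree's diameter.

A longest path is l - c - k - e - b - h - i - f - m - j - a, with 10 edges.

10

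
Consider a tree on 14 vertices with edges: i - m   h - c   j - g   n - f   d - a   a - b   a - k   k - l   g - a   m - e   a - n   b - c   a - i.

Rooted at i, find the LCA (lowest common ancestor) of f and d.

a

Ancestors of f (toward the root): f, n, a, i.
Ancestors of d: d, a, i.
The deepest node appearing in both lists is a.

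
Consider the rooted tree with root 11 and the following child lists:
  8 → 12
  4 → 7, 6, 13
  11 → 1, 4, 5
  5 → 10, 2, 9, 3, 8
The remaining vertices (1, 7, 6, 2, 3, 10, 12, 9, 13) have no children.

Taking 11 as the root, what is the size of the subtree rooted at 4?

4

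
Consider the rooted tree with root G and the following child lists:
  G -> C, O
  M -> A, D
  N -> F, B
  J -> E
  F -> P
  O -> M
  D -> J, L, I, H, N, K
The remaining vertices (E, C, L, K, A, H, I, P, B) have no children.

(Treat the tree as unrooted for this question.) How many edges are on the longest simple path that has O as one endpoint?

A farthest node from O is P.
The path O – M – D – N – F – P has 5 edges.

5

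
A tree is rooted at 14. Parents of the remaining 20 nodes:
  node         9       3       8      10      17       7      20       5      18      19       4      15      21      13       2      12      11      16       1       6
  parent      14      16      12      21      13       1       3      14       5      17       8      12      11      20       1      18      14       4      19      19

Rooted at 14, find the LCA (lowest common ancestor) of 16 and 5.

5

Path 16→root: 16 4 8 12 18 5 14; path 5→root: 5 14.
First common node: 5.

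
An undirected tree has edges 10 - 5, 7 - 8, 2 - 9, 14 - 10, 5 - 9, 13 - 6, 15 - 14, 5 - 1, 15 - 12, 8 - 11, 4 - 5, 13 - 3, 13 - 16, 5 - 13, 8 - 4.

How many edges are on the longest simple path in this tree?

7

Starting from 12, a farthest node is 7 at distance 7.
One longest path: 12-15-14-10-5-4-8-7.
So the diameter is 7.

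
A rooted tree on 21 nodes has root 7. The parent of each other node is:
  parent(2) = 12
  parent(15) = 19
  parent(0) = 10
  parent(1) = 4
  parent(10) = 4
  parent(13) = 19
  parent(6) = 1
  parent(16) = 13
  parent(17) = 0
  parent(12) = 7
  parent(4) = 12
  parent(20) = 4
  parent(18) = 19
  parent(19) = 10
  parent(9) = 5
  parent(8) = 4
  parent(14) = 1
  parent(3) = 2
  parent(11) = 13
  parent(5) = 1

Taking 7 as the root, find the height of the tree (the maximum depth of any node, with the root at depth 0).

6

The longest root-to-leaf path is 7–12–4–10–19–13–16 (6 edges).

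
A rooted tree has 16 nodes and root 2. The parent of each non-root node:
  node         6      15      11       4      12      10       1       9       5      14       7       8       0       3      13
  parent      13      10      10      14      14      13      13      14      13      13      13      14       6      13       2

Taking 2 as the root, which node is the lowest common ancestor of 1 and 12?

Path 1→root: 1 13 2; path 12→root: 12 14 13 2.
First common node: 13.

13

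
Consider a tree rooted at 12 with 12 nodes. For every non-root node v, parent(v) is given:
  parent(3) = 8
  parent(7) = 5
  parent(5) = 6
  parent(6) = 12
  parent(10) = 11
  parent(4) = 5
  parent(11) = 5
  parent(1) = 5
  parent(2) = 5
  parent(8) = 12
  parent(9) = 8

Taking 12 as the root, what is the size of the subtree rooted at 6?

The subtree rooted at 6 contains: 6, 5, 11, 7, 1, 4, 2, 10 — 8 nodes.

8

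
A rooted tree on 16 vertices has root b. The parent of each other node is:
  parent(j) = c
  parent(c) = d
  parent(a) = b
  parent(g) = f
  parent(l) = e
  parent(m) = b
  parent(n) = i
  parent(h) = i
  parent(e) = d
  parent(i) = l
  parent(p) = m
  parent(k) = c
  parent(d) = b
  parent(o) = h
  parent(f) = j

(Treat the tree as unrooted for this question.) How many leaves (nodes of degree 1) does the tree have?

6

Exactly 6 nodes have a single neighbour: a, g, k, n, o, p.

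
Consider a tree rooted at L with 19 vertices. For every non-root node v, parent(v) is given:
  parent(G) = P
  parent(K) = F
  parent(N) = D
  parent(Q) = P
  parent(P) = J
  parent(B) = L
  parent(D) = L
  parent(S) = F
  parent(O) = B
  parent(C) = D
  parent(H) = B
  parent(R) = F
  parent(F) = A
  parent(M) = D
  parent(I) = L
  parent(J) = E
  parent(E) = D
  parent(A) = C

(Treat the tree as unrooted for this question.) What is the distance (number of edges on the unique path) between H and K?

The path is H - B - L - D - C - A - F - K, which has 7 edges.

7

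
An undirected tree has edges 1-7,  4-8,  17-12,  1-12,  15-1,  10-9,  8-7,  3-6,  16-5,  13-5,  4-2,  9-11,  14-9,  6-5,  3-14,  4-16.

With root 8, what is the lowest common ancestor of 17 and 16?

17's ancestor chain is 17, 12, 1, 7, 8 and 16's is 16, 4, 8; they first meet at 8.

8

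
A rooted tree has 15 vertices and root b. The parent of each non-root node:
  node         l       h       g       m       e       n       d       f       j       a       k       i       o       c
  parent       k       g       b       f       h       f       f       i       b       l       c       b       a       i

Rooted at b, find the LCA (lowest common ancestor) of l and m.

l's ancestor chain is l, k, c, i, b and m's is m, f, i, b; they first meet at i.

i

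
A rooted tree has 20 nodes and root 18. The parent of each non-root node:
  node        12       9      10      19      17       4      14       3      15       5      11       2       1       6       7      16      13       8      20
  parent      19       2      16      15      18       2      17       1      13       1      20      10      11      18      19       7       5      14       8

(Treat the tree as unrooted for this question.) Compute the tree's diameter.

A longest path is 6 – 18 – 17 – 14 – 8 – 20 – 11 – 1 – 5 – 13 – 15 – 19 – 7 – 16 – 10 – 2 – 4, with 16 edges.

16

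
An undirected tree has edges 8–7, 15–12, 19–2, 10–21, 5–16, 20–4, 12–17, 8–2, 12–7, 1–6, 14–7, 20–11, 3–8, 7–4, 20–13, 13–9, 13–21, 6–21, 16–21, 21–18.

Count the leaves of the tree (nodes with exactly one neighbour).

11

Exactly 11 nodes have a single neighbour: 1, 3, 5, 9, 10, 11, 14, 15, 17, 18, 19.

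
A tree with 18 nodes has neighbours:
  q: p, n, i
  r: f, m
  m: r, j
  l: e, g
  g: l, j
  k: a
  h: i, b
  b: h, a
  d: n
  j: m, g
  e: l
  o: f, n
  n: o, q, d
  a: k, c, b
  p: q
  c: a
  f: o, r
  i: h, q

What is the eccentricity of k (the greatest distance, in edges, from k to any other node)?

The node farthest from k is e, via k – a – b – h – i – q – n – o – f – r – m – j – g – l – e — 14 edges.

14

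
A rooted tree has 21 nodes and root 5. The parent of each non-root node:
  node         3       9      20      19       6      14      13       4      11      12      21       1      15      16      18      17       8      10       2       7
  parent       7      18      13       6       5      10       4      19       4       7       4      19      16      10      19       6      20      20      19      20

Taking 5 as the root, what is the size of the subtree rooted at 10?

4

The subtree rooted at 10 contains: 10, 14, 16, 15 — 4 nodes.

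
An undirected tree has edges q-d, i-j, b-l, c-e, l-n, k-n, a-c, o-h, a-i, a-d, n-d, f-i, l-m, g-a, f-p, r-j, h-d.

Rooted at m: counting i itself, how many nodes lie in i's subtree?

i's subtree: {i, f, j, p, r}, size 5.

5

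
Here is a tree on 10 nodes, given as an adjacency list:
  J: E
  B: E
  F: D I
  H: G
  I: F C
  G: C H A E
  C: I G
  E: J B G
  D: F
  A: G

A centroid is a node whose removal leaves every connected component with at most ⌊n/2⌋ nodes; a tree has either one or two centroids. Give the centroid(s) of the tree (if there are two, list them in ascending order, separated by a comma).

If G is removed the pieces have sizes 4, 3, 1, 1, all ≤ ⌊10/2⌋ = 5.
No neighbour of G does as well, so G is the unique centroid.

G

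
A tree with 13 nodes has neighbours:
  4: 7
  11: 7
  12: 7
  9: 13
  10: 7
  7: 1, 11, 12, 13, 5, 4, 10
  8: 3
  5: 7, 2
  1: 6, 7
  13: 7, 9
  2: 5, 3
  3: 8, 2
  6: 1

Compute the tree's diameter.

6

Starting from 8, a farthest node is 9 at distance 6.
One longest path: 8 – 3 – 2 – 5 – 7 – 13 – 9.
So the diameter is 6.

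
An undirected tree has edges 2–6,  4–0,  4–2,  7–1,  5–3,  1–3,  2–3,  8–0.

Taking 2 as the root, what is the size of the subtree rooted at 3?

Descendants of 3 (including itself): 3, 1, 5, 7. That's 4.

4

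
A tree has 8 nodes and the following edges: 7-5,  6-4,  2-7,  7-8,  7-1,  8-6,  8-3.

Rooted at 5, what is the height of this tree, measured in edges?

4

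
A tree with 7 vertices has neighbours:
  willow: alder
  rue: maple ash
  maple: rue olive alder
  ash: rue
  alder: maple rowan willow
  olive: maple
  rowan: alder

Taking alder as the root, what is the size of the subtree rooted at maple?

Descendants of maple (including itself): maple, rue, olive, ash. That's 4.

4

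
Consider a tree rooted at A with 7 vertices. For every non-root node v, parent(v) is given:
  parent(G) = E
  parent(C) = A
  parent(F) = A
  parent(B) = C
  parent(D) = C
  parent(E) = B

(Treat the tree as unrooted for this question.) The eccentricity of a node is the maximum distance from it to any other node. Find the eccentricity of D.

4

The node farthest from D is G, via D – C – B – E – G — 4 edges.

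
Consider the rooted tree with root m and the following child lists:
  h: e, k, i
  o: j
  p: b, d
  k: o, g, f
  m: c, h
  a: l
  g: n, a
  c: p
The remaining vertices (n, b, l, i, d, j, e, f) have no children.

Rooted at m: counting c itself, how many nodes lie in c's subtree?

4

Descendants of c (including itself): c, p, d, b. That's 4.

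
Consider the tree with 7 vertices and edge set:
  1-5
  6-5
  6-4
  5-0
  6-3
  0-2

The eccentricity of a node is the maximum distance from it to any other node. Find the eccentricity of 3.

4

A farthest node from 3 is 2.
The path 3 – 6 – 5 – 0 – 2 has 4 edges.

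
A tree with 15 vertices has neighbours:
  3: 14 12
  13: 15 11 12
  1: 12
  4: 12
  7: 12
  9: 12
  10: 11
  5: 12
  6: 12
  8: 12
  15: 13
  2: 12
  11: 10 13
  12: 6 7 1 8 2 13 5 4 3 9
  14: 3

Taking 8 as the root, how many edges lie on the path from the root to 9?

Climbing from 9 to the root: 9 – 12 – 8. That's 2 steps.

2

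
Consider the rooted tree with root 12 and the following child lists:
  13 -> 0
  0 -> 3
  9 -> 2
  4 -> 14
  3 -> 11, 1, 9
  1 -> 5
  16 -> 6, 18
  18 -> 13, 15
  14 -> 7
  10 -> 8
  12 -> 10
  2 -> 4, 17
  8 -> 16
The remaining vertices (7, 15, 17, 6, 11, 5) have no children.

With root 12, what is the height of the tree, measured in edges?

12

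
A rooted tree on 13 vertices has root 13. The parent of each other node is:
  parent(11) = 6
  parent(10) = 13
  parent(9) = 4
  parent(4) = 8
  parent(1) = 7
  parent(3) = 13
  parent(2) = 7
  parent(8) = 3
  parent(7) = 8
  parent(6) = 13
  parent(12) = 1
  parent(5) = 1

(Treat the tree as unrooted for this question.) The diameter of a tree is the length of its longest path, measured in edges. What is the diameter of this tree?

7

A longest path is 5 – 1 – 7 – 8 – 3 – 13 – 6 – 11, with 7 edges.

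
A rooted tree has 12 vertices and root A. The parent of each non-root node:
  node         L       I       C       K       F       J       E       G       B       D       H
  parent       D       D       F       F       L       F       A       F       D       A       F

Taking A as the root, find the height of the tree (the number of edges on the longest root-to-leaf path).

4

The longest root-to-leaf path is A – D – L – F – K (4 edges).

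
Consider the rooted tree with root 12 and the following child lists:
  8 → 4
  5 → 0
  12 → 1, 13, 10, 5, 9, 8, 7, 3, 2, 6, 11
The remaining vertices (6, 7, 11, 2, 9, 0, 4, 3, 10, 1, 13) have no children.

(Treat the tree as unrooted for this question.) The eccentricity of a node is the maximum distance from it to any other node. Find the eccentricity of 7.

Distances from 7 peak at 3, attained at 4 (0 also at distance 3).
7–12–8–4

3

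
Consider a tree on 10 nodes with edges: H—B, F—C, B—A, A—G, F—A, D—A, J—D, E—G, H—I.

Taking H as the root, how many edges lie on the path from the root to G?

Climbing from G to the root: G → A → B → H. That's 3 steps.

3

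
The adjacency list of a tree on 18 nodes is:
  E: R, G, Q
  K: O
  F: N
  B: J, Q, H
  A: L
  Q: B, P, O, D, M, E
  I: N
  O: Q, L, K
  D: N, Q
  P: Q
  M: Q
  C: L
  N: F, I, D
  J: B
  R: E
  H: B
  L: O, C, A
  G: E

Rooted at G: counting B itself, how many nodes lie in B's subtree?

3

Descendants of B (including itself): B, H, J. That's 3.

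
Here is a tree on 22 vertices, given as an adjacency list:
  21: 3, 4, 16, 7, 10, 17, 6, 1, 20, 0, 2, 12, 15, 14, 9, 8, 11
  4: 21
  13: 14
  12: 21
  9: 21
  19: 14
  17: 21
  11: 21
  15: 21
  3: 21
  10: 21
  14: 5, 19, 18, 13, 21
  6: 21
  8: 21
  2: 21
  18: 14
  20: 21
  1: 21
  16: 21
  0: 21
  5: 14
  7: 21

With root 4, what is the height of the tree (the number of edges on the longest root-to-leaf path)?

The longest root-to-leaf path is 4-21-14-19 (3 edges).

3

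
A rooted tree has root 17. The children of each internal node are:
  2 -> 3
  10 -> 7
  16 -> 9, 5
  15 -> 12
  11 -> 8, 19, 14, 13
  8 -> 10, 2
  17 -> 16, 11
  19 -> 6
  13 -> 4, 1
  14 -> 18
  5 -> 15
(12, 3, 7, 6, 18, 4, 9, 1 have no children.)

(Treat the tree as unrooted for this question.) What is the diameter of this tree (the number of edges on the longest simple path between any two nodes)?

Starting from 12, a farthest node is 7 at distance 8.
One longest path: 12 - 15 - 5 - 16 - 17 - 11 - 8 - 10 - 7.
So the diameter is 8.

8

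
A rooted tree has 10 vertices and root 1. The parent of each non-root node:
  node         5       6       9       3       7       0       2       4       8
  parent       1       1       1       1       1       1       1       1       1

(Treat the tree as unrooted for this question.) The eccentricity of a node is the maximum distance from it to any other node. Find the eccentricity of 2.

2

The node farthest from 2 is 7 (9, 3, 6, 5, 8, 0, 4 also at distance 2), via 2 – 1 – 7 — 2 edges.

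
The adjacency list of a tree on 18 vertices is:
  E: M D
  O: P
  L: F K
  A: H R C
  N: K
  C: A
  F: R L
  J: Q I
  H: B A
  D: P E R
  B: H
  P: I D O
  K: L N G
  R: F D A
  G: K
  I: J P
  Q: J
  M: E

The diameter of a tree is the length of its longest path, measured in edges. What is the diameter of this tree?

9

A longest path is N-K-L-F-R-D-P-I-J-Q, with 9 edges.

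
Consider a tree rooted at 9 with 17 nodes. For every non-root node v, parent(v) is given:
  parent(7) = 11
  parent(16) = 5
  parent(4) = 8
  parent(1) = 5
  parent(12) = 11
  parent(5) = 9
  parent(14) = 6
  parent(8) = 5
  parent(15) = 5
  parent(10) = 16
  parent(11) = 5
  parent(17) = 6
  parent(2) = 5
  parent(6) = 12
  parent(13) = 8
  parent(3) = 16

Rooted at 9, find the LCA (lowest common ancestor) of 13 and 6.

5

Ancestors of 13 (toward the root): 13, 8, 5, 9.
Ancestors of 6: 6, 12, 11, 5, 9.
The deepest node appearing in both lists is 5.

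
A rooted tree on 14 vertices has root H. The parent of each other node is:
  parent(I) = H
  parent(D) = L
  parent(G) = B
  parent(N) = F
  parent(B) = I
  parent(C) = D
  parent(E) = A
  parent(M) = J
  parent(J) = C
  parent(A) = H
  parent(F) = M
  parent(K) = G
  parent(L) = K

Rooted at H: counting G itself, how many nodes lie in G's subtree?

9

The subtree rooted at G contains: G, K, L, D, C, J, M, F, N — 9 nodes.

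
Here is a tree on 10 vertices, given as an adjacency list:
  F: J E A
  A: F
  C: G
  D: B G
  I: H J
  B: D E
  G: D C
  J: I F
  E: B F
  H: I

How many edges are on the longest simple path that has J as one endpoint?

6

The node farthest from J is C, via J–F–E–B–D–G–C — 6 edges.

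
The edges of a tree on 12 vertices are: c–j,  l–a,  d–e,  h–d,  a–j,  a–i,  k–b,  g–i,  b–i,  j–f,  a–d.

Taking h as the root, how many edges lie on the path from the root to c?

4

Climbing from c to the root: c–j–a–d–h. That's 4 steps.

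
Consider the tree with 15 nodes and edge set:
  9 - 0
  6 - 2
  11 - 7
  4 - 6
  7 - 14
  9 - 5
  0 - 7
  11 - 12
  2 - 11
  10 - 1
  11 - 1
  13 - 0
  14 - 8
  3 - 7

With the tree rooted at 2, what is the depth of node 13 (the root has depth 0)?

4

2 – 11 – 7 – 0 – 13 — 4 edges.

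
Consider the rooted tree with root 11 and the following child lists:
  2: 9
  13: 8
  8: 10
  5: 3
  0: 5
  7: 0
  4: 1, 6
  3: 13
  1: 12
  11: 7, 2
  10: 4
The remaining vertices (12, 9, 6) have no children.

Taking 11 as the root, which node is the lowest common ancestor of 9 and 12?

Path 9→root: 9 2 11; path 12→root: 12 1 4 10 8 13 3 5 0 7 11.
First common node: 11.

11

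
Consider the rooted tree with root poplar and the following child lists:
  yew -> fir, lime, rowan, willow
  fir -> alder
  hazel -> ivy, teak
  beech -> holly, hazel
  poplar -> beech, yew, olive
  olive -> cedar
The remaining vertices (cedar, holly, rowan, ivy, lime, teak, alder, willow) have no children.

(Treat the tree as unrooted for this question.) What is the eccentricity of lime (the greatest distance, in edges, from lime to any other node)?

5

Distances from lime peak at 5, attained at teak (ivy also at distance 5).
lime-yew-poplar-beech-hazel-teak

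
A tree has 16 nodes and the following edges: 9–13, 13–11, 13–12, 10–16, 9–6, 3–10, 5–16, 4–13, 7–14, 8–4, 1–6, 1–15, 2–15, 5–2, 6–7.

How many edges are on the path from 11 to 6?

3

Walking from 11: 11 - 13 - 9 - 6. Length 3.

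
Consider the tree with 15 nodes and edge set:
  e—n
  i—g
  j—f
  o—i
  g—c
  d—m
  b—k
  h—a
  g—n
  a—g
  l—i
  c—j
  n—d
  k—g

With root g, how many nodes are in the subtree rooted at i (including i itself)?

Descendants of i (including itself): i, o, l. That's 3.

3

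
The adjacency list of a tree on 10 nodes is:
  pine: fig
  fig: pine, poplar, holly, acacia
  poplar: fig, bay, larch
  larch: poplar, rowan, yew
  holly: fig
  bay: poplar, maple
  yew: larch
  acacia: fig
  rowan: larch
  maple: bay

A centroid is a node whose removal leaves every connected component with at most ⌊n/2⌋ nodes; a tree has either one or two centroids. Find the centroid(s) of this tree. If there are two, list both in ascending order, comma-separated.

Removing poplar splits the tree into components of sizes 4, 3, 2; the largest is 4 ≤ ⌊10/2⌋ = 5.
Every other node leaves some component of size > 5, so the centroid is unique.

poplar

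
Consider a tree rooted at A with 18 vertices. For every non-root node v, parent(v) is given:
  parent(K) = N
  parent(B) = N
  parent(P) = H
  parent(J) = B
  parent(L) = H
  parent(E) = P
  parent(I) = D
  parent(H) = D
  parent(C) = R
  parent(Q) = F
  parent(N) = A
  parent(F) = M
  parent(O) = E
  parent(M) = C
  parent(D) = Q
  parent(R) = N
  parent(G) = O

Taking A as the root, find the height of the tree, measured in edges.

12

The longest root-to-leaf path is A → N → R → C → M → F → Q → D → H → P → E → O → G (12 edges).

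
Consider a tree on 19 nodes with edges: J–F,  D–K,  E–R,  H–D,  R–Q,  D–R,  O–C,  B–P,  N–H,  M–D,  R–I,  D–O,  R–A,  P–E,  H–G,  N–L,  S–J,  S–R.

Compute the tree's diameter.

7

A longest path is L – N – H – D – R – S – J – F, with 7 edges.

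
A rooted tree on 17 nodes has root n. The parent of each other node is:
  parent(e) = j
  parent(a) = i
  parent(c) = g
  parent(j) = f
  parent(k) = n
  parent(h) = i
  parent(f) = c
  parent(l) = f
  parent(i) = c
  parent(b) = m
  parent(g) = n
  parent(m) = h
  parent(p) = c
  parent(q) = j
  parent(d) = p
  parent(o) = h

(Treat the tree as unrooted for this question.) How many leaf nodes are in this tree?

The leaves are a, b, d, e, k, l, o, q.
That is 8 leaves.

8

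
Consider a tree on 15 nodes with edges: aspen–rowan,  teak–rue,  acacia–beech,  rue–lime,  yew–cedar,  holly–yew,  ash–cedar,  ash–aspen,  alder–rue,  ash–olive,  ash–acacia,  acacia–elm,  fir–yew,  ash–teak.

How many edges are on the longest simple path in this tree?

BFS from alder reaches holly last, at distance 6; BFS from holly confirms no node is farther.
Path: alder-rue-teak-ash-cedar-yew-holly.

6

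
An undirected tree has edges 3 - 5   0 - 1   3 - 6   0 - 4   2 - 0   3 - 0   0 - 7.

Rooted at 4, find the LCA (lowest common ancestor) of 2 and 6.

Ancestors of 2 (toward the root): 2, 0, 4.
Ancestors of 6: 6, 3, 0, 4.
The deepest node appearing in both lists is 0.

0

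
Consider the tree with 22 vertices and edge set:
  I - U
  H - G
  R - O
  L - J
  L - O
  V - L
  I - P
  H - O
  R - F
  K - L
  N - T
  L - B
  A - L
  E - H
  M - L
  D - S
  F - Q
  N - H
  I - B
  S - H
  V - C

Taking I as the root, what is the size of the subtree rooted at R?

3

R's subtree: {R, F, Q}, size 3.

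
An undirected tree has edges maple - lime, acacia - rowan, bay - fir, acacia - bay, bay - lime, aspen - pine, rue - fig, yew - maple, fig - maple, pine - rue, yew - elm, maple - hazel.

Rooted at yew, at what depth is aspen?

Path from yew to aspen: yew–maple–fig–rue–pine–aspen, which has 5 edges.

5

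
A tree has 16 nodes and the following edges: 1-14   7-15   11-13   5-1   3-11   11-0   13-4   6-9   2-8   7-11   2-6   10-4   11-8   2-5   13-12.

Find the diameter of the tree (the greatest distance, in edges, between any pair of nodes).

BFS from 14 reaches 10 last, at distance 8; BFS from 10 confirms no node is farther.
Path: 14–1–5–2–8–11–13–4–10.

8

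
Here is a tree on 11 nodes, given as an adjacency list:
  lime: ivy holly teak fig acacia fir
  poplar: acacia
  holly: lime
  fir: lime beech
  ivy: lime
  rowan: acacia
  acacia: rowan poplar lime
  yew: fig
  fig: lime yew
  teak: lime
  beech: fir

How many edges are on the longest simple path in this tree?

4

Starting from rowan, a farthest node is yew at distance 4.
One longest path: rowan–acacia–lime–fig–yew.
So the diameter is 4.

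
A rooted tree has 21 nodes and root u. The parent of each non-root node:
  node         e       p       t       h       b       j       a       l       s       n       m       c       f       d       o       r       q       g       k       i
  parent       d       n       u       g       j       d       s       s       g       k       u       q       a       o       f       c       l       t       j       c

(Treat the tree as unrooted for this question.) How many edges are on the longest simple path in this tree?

12

BFS from i reaches p last, at distance 12; BFS from p confirms no node is farther.
Path: i-c-q-l-s-a-f-o-d-j-k-n-p.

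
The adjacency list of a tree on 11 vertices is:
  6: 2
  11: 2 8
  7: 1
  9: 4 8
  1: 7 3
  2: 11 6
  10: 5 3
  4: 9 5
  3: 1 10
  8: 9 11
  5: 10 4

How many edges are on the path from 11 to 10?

Walking from 11: 11 – 8 – 9 – 4 – 5 – 10. Length 5.

5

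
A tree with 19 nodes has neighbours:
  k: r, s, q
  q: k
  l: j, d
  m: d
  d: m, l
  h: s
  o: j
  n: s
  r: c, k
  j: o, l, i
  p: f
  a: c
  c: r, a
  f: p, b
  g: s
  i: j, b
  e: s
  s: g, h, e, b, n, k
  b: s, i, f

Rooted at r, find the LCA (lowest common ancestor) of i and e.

s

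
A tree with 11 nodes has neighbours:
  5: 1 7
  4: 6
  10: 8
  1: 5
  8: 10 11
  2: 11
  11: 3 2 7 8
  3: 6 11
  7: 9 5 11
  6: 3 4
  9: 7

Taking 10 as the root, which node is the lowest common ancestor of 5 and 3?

11

Ancestors of 5 (toward the root): 5, 7, 11, 8, 10.
Ancestors of 3: 3, 11, 8, 10.
The deepest node appearing in both lists is 11.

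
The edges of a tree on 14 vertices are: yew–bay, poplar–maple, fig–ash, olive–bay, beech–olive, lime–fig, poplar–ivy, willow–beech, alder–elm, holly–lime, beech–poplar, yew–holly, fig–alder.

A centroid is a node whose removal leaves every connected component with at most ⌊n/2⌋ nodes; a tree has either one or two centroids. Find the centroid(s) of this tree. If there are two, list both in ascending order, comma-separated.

Removing bay splits the tree into components of sizes 7, 6; the largest is 7 ≤ ⌊14/2⌋ = 7.
yew is adjacent to bay and is also a centroid (the largest component after removing it is likewise 7).

bay, yew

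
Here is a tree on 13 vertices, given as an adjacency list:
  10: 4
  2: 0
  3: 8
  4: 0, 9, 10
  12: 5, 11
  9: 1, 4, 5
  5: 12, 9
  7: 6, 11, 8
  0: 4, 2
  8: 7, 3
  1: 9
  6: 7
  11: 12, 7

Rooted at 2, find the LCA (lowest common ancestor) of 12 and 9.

9

Path 12→root: 12 5 9 4 0 2; path 9→root: 9 4 0 2.
First common node: 9.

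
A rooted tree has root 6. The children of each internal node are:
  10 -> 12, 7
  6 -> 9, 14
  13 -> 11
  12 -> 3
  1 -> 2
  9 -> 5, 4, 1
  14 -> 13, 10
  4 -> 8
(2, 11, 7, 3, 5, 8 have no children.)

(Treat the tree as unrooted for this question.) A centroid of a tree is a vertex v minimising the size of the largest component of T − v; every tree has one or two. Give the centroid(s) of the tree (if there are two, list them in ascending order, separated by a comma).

6, 14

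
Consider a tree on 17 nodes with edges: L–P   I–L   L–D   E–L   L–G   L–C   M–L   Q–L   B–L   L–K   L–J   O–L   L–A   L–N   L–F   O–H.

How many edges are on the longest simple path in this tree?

BFS from H reaches E last, at distance 3; BFS from E confirms no node is farther.
Path: H-O-L-E.

3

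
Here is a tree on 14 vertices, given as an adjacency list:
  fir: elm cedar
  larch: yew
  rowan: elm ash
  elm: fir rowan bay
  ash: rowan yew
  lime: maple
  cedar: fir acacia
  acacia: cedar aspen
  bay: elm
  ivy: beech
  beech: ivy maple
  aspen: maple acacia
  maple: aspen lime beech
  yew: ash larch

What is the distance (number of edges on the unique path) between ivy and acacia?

4

ivy–beech–maple–aspen–acacia: 4 edges.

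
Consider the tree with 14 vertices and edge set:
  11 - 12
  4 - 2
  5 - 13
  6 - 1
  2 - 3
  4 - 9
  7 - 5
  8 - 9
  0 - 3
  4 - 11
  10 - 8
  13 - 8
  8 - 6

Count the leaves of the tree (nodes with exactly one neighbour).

5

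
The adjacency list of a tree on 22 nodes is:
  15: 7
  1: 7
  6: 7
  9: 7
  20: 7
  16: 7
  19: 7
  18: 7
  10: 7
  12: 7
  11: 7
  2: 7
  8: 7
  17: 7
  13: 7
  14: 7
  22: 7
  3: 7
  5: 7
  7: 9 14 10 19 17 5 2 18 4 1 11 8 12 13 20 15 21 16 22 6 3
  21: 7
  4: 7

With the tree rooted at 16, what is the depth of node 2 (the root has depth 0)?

2

Path from 16 to 2: 16 – 7 – 2, which has 2 edges.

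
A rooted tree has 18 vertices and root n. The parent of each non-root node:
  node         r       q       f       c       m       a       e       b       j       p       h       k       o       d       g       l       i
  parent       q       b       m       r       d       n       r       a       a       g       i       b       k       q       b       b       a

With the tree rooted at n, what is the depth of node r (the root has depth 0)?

n–a–b–q–r — 4 edges.

4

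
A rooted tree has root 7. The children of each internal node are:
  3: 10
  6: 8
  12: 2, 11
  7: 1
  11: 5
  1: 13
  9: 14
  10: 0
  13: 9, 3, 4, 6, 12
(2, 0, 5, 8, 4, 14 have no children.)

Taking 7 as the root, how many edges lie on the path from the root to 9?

Path from 7 to 9: 7–1–13–9, which has 3 edges.

3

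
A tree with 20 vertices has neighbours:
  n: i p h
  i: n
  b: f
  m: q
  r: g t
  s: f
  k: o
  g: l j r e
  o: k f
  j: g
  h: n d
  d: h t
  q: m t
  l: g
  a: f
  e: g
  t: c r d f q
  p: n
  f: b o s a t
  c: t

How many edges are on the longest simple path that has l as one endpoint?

A farthest node from l is i (p also at distance 7).
The path l–g–r–t–d–h–n–i has 7 edges.

7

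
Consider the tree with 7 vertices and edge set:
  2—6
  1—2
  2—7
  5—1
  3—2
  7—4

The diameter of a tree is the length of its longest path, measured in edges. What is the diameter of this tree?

BFS from 4 reaches 5 last, at distance 4; BFS from 5 confirms no node is farther.
Path: 4-7-2-1-5.

4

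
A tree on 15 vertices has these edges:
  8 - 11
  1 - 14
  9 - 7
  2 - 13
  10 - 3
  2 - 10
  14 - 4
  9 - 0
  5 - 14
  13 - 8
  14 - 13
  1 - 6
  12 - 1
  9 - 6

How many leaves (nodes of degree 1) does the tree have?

Degree-1 nodes: 0, 3, 4, 5, 7, 11, 12 — 7 of them.

7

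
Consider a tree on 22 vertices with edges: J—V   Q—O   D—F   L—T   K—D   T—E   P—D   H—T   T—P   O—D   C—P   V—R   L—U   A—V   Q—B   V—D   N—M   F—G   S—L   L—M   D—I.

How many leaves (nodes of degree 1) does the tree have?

The leaves are A, B, C, E, G, H, I, J, K, N, R, S, U.
That is 13 leaves.

13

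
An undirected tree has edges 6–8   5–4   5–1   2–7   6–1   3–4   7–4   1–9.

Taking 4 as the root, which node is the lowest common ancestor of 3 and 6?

4

3's ancestor chain is 3, 4 and 6's is 6, 1, 5, 4; they first meet at 4.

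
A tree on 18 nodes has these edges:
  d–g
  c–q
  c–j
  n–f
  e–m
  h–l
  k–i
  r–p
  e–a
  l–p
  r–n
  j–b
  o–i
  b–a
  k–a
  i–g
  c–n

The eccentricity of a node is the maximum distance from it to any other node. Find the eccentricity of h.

The node farthest from h is d, via h–l–p–r–n–c–j–b–a–k–i–g–d — 12 edges.

12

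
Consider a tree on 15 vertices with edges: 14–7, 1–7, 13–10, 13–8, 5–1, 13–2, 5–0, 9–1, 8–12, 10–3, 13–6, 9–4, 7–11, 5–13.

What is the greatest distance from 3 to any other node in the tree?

Distances from 3 peak at 6, attained at 11 (14, 4 also at distance 6).
3-10-13-5-1-7-11

6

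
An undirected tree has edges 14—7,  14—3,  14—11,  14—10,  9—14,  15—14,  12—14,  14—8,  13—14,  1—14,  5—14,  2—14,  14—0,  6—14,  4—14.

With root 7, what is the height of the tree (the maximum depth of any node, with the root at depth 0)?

2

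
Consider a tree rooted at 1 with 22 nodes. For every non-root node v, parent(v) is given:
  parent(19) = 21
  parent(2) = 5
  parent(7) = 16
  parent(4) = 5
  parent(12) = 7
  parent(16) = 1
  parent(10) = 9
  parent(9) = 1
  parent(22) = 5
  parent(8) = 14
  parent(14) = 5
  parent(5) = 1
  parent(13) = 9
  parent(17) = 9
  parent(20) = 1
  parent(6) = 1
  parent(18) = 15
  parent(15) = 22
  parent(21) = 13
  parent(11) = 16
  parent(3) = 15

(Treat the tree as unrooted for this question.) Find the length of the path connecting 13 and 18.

6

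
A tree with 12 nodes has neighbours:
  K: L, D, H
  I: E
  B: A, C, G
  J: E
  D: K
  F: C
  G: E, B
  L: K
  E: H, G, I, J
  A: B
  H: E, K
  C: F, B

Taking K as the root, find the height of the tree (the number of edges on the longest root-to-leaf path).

F sits deepest: K–H–E–G–B–C–F — 6 edges from the root.

6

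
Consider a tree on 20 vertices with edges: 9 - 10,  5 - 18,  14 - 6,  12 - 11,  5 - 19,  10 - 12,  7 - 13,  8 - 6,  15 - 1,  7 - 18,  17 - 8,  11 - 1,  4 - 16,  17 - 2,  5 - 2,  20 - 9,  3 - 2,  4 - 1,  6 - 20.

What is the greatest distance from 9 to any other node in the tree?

Distances from 9 peak at 9, attained at 13.
9-20-6-8-17-2-5-18-7-13

9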